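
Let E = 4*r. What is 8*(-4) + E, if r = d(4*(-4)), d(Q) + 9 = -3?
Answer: -80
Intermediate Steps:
d(Q) = -12 (d(Q) = -9 - 3 = -12)
r = -12
E = -48 (E = 4*(-12) = -48)
8*(-4) + E = 8*(-4) - 48 = -32 - 48 = -80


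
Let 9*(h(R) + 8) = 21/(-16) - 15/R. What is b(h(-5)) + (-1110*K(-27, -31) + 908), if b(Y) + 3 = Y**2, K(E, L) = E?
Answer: 7919625/256 ≈ 30936.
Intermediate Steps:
h(R) = -391/48 - 5/(3*R) (h(R) = -8 + (21/(-16) - 15/R)/9 = -8 + (21*(-1/16) - 15/R)/9 = -8 + (-21/16 - 15/R)/9 = -8 + (-7/48 - 5/(3*R)) = -391/48 - 5/(3*R))
b(Y) = -3 + Y**2
b(h(-5)) + (-1110*K(-27, -31) + 908) = (-3 + ((1/48)*(-80 - 391*(-5))/(-5))**2) + (-1110*(-27) + 908) = (-3 + ((1/48)*(-1/5)*(-80 + 1955))**2) + (29970 + 908) = (-3 + ((1/48)*(-1/5)*1875)**2) + 30878 = (-3 + (-125/16)**2) + 30878 = (-3 + 15625/256) + 30878 = 14857/256 + 30878 = 7919625/256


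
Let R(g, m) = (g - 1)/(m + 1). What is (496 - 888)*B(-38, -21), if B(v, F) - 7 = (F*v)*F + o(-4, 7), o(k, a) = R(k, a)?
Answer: 6566637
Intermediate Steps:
R(g, m) = (-1 + g)/(1 + m)
o(k, a) = (-1 + k)/(1 + a)
B(v, F) = 51/8 + v*F² (B(v, F) = 7 + ((F*v)*F + (-1 - 4)/(1 + 7)) = 7 + (v*F² - 5/8) = 7 + (-5/8 + v*F²) = 51/8 + v*F²)
(496 - 888)*B(-38, -21) = (496 - 888)*(51/8 - 38*(-21)²) = -392*(51/8 - 38*441) = -392*(51/8 - 16758) = -392*(-134013/8) = 6566637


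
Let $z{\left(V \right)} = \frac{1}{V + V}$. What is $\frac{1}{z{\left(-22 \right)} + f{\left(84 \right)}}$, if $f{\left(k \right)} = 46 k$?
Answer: $\frac{44}{170015} \approx 0.0002588$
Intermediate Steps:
$z{\left(V \right)} = \frac{1}{2 V}$
$\frac{1}{z{\left(-22 \right)} + f{\left(84 \right)}} = \frac{1}{\frac{1}{2 \left(-22\right)} + 46 \cdot 84} = \frac{1}{\frac{1}{2} \left(- \frac{1}{22}\right) + 3864} = \frac{1}{- \frac{1}{44} + 3864} = \frac{1}{\frac{170015}{44}} = \frac{44}{170015}$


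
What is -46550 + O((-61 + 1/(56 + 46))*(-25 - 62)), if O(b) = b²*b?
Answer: 5871843370556729/39304 ≈ 1.4940e+11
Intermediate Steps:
O(b) = b³
-46550 + O((-61 + 1/(56 + 46))*(-25 - 62)) = -46550 + ((-61 + 1/(56 + 46))*(-25 - 62))³ = -46550 + ((-61 + 1/102)*(-87))³ = -46550 + (-6221/102*(-87))³ = -46550 + (180409/34)³ = -46550 + 5871845200157929/39304 = 5871843370556729/39304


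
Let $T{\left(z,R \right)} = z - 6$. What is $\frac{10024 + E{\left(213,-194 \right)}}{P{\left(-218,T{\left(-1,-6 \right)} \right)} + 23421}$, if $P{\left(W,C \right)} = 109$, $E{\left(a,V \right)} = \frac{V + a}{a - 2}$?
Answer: $\frac{2115083}{4964830} \approx 0.42601$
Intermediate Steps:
$T{\left(z,R \right)} = -6 + z$
$E{\left(a,V \right)} = \frac{V + a}{-2 + a}$
$\frac{10024 + E{\left(213,-194 \right)}}{P{\left(-218,T{\left(-1,-6 \right)} \right)} + 23421} = \frac{10024 + \frac{-194 + 213}{-2 + 213}}{109 + 23421} = \frac{10024 + \frac{1}{211} \cdot 19}{23530} = \left(10024 + \frac{1}{211} \cdot 19\right) \frac{1}{23530} = \left(10024 + \frac{19}{211}\right) \frac{1}{23530} = \frac{2115083}{211} \cdot \frac{1}{23530} = \frac{2115083}{4964830}$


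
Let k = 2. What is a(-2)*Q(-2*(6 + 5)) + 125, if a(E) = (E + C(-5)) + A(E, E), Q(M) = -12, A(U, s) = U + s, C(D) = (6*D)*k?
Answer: 917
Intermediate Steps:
C(D) = 12*D (C(D) = (6*D)*2 = 12*D)
a(E) = -60 + 3*E (a(E) = (E + 12*(-5)) + (E + E) = (E - 60) + 2*E = (-60 + E) + 2*E = -60 + 3*E)
a(-2)*Q(-2*(6 + 5)) + 125 = (-60 + 3*(-2))*(-12) + 125 = (-60 - 6)*(-12) + 125 = -66*(-12) + 125 = 792 + 125 = 917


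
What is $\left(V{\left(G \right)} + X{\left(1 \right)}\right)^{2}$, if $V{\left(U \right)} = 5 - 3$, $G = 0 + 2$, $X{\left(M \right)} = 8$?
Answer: $100$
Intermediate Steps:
$G = 2$
$V{\left(U \right)} = 2$
$\left(V{\left(G \right)} + X{\left(1 \right)}\right)^{2} = \left(2 + 8\right)^{2} = 10^{2} = 100$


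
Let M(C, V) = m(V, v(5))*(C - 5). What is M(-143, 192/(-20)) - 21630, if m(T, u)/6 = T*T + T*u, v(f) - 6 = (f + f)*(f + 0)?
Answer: 9348018/25 ≈ 3.7392e+5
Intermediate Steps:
v(f) = 6 + 2*f² (v(f) = 6 + (f + f)*(f + 0) = 6 + (2*f)*f = 6 + 2*f²)
m(T, u) = 6*T² + 6*T*u (m(T, u) = 6*(T*T + T*u) = 6*(T² + T*u) = 6*T² + 6*T*u)
M(C, V) = 6*V*(-5 + C)*(56 + V) (M(C, V) = (6*V*(V + (6 + 2*5²)))*(C - 5) = (6*V*(V + (6 + 2*25)))*(-5 + C) = (6*V*(V + (6 + 50)))*(-5 + C) = (6*V*(V + 56))*(-5 + C) = (6*V*(56 + V))*(-5 + C) = 6*V*(-5 + C)*(56 + V))
M(-143, 192/(-20)) - 21630 = 6*(192/(-20))*(-5 - 143)*(56 + 192/(-20)) - 21630 = 6*(192*(-1/20))*(-148)*(56 + 192*(-1/20)) - 21630 = 6*(-48/5)*(-148)*(56 - 48/5) - 21630 = 6*(-48/5)*(-148)*(232/5) - 21630 = 9888768/25 - 21630 = 9348018/25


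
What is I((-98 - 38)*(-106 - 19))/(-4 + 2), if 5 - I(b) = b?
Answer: 16995/2 ≈ 8497.5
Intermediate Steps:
I(b) = 5 - b
I((-98 - 38)*(-106 - 19))/(-4 + 2) = (5 - (-98 - 38)*(-106 - 19))/(-4 + 2) = (5 - (-136)*(-125))/(-2) = -(5 - 1*17000)/2 = -(5 - 17000)/2 = -1/2*(-16995) = 16995/2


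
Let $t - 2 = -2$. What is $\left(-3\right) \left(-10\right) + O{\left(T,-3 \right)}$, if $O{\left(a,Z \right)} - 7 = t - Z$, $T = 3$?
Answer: $40$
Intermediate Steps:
$t = 0$ ($t = 2 - 2 = 0$)
$O{\left(a,Z \right)} = 7 - Z$ ($O{\left(a,Z \right)} = 7 + \left(0 - Z\right) = 7 - Z$)
$\left(-3\right) \left(-10\right) + O{\left(T,-3 \right)} = \left(-3\right) \left(-10\right) + \left(7 - -3\right) = 30 + \left(7 + 3\right) = 30 + 10 = 40$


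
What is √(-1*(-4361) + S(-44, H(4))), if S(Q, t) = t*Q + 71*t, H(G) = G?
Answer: √4469 ≈ 66.851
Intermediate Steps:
S(Q, t) = 71*t + Q*t (S(Q, t) = Q*t + 71*t = 71*t + Q*t)
√(-1*(-4361) + S(-44, H(4))) = √(-1*(-4361) + 4*(71 - 44)) = √(4361 + 4*27) = √(4361 + 108) = √4469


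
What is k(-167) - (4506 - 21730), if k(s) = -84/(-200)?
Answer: 861221/50 ≈ 17224.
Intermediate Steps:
k(s) = 21/50 (k(s) = -84*(-1/200) = 21/50)
k(-167) - (4506 - 21730) = 21/50 - (4506 - 21730) = 21/50 - 1*(-17224) = 21/50 + 17224 = 861221/50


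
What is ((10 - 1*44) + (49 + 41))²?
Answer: 3136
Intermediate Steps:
((10 - 1*44) + (49 + 41))² = ((10 - 44) + 90)² = (-34 + 90)² = 56² = 3136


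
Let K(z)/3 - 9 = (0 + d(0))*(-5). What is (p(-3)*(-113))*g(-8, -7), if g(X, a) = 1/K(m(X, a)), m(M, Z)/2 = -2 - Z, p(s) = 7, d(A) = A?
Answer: -791/27 ≈ -29.296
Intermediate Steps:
m(M, Z) = -4 - 2*Z (m(M, Z) = 2*(-2 - Z) = -4 - 2*Z)
K(z) = 27 (K(z) = 27 + 3*((0 + 0)*(-5)) = 27 + 3*(0*(-5)) = 27 + 3*0 = 27 + 0 = 27)
g(X, a) = 1/27
(p(-3)*(-113))*g(-8, -7) = (7*(-113))*(1/27) = -791*1/27 = -791/27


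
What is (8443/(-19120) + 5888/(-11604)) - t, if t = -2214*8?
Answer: 982380991657/55467120 ≈ 17711.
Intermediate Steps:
t = -17712
(8443/(-19120) + 5888/(-11604)) - t = (8443/(-19120) + 5888/(-11604)) - 1*(-17712) = (8443*(-1/19120) + 5888*(-1/11604)) + 17712 = (-8443/19120 - 1472/2901) + 17712 = -52637783/55467120 + 17712 = 982380991657/55467120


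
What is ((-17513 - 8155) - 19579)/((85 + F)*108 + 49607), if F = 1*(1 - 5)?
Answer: -45247/58355 ≈ -0.77537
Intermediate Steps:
F = -4 (F = 1*(-4) = -4)
((-17513 - 8155) - 19579)/((85 + F)*108 + 49607) = ((-17513 - 8155) - 19579)/((85 - 4)*108 + 49607) = (-25668 - 19579)/(81*108 + 49607) = -45247/(8748 + 49607) = -45247/58355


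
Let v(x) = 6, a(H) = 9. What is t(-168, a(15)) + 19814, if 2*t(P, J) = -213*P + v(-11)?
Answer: 37709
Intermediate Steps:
t(P, J) = 3 - 213*P/2 (t(P, J) = (-213*P + 6)/2 = (6 - 213*P)/2 = 3 - 213*P/2)
t(-168, a(15)) + 19814 = (3 - 213/2*(-168)) + 19814 = (3 + 17892) + 19814 = 17895 + 19814 = 37709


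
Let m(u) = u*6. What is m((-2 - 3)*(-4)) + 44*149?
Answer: 6676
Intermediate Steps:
m(u) = 6*u
m((-2 - 3)*(-4)) + 44*149 = 6*((-2 - 3)*(-4)) + 44*149 = 6*(-5*(-4)) + 6556 = 6*20 + 6556 = 120 + 6556 = 6676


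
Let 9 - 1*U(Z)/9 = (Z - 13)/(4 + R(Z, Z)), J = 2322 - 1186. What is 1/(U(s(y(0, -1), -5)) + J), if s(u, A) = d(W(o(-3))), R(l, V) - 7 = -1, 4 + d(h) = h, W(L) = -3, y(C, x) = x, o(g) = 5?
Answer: 1/1235 ≈ 0.00080972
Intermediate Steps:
d(h) = -4 + h
J = 1136
R(l, V) = 6 (R(l, V) = 7 - 1 = 6)
s(u, A) = -7 (s(u, A) = -4 - 3 = -7)
U(Z) = 927/10 - 9*Z/10 (U(Z) = 81 - 9*(Z - 13)/(4 + 6) = 81 - 9*(-13 + Z)/10 = 81 - 9*(-13/10 + Z/10) = 81 + (117/10 - 9*Z/10) = 927/10 - 9*Z/10)
1/(U(s(y(0, -1), -5)) + J) = 1/((927/10 - 9/10*(-7)) + 1136) = 1/((927/10 + 63/10) + 1136) = 1/(99 + 1136) = 1/1235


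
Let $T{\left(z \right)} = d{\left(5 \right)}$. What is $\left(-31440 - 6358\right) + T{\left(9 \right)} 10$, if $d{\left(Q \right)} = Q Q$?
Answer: $-37548$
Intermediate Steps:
$d{\left(Q \right)} = Q^{2}$
$T{\left(z \right)} = 25$ ($T{\left(z \right)} = 5^{2} = 25$)
$\left(-31440 - 6358\right) + T{\left(9 \right)} 10 = \left(-31440 - 6358\right) + 25 \cdot 10 = -37798 + 250 = -37548$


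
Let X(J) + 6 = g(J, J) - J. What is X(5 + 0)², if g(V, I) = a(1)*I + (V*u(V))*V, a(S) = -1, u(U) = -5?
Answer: 19881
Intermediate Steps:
g(V, I) = -I - 5*V² (g(V, I) = -I + (V*(-5))*V = -I + (-5*V)*V = -I - 5*V²)
X(J) = -6 - 5*J² - 2*J (X(J) = -6 + ((-J - 5*J²) - J) = -6 + (-5*J² - 2*J) = -6 - 5*J² - 2*J)
X(5 + 0)² = (-6 - 5*(5 + 0)² - 2*(5 + 0))² = (-6 - 5*5² - 2*5)² = (-6 - 5*25 - 10)² = (-6 - 125 - 10)² = (-141)² = 19881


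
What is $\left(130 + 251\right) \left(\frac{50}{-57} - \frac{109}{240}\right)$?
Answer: $- \frac{771017}{1520} \approx -507.25$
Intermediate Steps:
$\left(130 + 251\right) \left(\frac{50}{-57} - \frac{109}{240}\right) = 381 \left(50 \left(- \frac{1}{57}\right) - \frac{109}{240}\right) = 381 \left(- \frac{50}{57} - \frac{109}{240}\right) = 381 \left(- \frac{6071}{4560}\right) = - \frac{771017}{1520}$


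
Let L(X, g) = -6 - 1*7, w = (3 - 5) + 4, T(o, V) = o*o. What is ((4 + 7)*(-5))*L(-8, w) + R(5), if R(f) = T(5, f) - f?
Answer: 735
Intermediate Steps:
T(o, V) = o²
R(f) = 25 - f (R(f) = 5² - f = 25 - f)
w = 2 (w = -2 + 4 = 2)
L(X, g) = -13 (L(X, g) = -6 - 7 = -13)
((4 + 7)*(-5))*L(-8, w) + R(5) = ((4 + 7)*(-5))*(-13) + (25 - 1*5) = (11*(-5))*(-13) + (25 - 5) = -55*(-13) + 20 = 715 + 20 = 735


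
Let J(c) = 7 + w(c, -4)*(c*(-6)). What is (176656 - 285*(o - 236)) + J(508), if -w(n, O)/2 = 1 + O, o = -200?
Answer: 282635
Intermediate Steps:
w(n, O) = -2 - 2*O (w(n, O) = -2*(1 + O) = -2 - 2*O)
J(c) = 7 - 36*c (J(c) = 7 + (-2 - 2*(-4))*(c*(-6)) = 7 + (-2 + 8)*(-6*c) = 7 + 6*(-6*c) = 7 - 36*c)
(176656 - 285*(o - 236)) + J(508) = (176656 - 285*(-200 - 236)) + (7 - 36*508) = (176656 - 285*(-436)) + (7 - 18288) = (176656 + 124260) - 18281 = 300916 - 18281 = 282635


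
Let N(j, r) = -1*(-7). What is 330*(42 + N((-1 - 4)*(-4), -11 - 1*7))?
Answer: 16170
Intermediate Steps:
N(j, r) = 7
330*(42 + N((-1 - 4)*(-4), -11 - 1*7)) = 330*(42 + 7) = 330*49 = 16170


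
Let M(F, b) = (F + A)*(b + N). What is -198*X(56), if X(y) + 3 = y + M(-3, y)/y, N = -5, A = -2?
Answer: -268587/28 ≈ -9592.4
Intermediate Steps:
M(F, b) = (-5 + b)*(-2 + F) (M(F, b) = (F - 2)*(b - 5) = (-2 + F)*(-5 + b) = (-5 + b)*(-2 + F))
X(y) = -3 + y + (25 - 5*y)/y (X(y) = -3 + (y + (10 - 5*(-3) - 2*y - 3*y)/y) = -3 + (y + (10 + 15 - 2*y - 3*y)/y) = -3 + (y + (25 - 5*y)/y) = -3 + y + (25 - 5*y)/y)
-198*X(56) = -198*(-8 + 56 + 25/56) = -198*2713/56 = -268587/28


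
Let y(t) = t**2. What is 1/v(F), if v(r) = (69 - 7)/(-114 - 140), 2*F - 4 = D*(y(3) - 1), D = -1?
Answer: -127/31 ≈ -4.0968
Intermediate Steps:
F = -2 (F = 2 + (-(3**2 - 1))/2 = 2 + (-(9 - 1))/2 = 2 + (-1*8)/2 = 2 + (1/2)*(-8) = 2 - 4 = -2)
v(r) = -31/127 (v(r) = 62/(-254) = 62*(-1/254) = -31/127)
1/v(F) = 1/(-31/127) = -127/31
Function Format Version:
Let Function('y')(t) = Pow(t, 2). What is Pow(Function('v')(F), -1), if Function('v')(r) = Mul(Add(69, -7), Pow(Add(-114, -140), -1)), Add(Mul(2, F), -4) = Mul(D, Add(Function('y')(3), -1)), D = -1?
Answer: Rational(-127, 31) ≈ -4.0968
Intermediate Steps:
F = -2 (F = Add(2, Mul(Rational(1, 2), Mul(-1, Add(Pow(3, 2), -1)))) = Add(2, Mul(Rational(1, 2), Mul(-1, Add(9, -1)))) = Add(2, Mul(Rational(1, 2), Mul(-1, 8))) = Add(2, Mul(Rational(1, 2), -8)) = Add(2, -4) = -2)
Function('v')(r) = Rational(-31, 127) (Function('v')(r) = Mul(62, Pow(-254, -1)) = Mul(62, Rational(-1, 254)) = Rational(-31, 127))
Pow(Function('v')(F), -1) = Pow(Rational(-31, 127), -1) = Rational(-127, 31)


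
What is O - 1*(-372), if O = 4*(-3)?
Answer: 360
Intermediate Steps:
O = -12
O - 1*(-372) = -12 - 1*(-372) = -12 + 372 = 360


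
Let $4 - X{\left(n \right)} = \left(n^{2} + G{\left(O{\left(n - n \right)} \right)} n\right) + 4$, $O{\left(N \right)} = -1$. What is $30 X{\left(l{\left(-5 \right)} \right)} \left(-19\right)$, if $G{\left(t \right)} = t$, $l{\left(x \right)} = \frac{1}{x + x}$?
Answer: $\frac{627}{10} \approx 62.7$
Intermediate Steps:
$l{\left(x \right)} = \frac{1}{2 x}$
$X{\left(n \right)} = n - n^{2}$ ($X{\left(n \right)} = 4 - \left(\left(n^{2} - n\right) + 4\right) = 4 - \left(4 + n^{2} - n\right) = n - n^{2}$)
$30 X{\left(l{\left(-5 \right)} \right)} \left(-19\right) = 30 \frac{1}{2 \left(-5\right)} \left(1 - \frac{1}{2 \left(-5\right)}\right) \left(-19\right) = 30 \cdot \frac{1}{2} \left(- \frac{1}{5}\right) \left(1 - \frac{1}{2} \left(- \frac{1}{5}\right)\right) \left(-19\right) = 30 \left(- \frac{1 - - \frac{1}{10}}{10}\right) \left(-19\right) = 30 \left(- \frac{1 + \frac{1}{10}}{10}\right) \left(-19\right) = 30 \left(\left(- \frac{1}{10}\right) \frac{11}{10}\right) \left(-19\right) = 30 \left(- \frac{11}{100}\right) \left(-19\right) = \left(- \frac{33}{10}\right) \left(-19\right) = \frac{627}{10}$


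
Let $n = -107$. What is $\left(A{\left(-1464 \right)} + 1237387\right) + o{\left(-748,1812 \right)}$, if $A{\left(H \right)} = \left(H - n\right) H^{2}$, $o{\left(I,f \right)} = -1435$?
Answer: $-2907216720$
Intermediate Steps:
$A{\left(H \right)} = H^{2} \left(107 + H\right)$ ($A{\left(H \right)} = \left(H - -107\right) H^{2} = \left(H + 107\right) H^{2} = \left(107 + H\right) H^{2} = H^{2} \left(107 + H\right)$)
$\left(A{\left(-1464 \right)} + 1237387\right) + o{\left(-748,1812 \right)} = \left(\left(-1464\right)^{2} \left(107 - 1464\right) + 1237387\right) - 1435 = \left(2143296 \left(-1357\right) + 1237387\right) - 1435 = \left(-2908452672 + 1237387\right) - 1435 = -2907215285 - 1435 = -2907216720$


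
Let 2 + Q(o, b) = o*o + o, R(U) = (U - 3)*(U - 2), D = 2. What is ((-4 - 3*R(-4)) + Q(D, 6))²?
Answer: 15876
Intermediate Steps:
R(U) = (-3 + U)*(-2 + U)
Q(o, b) = -2 + o + o² (Q(o, b) = -2 + (o*o + o) = -2 + (o² + o) = -2 + (o + o²) = -2 + o + o²)
((-4 - 3*R(-4)) + Q(D, 6))² = ((-4 - 3*(6 + (-4)² - 5*(-4))) + (-2 + 2 + 2²))² = ((-4 - 3*(6 + 16 + 20)) + (-2 + 2 + 4))² = ((-4 - 3*42) + 4)² = ((-4 - 126) + 4)² = (-130 + 4)² = (-126)² = 15876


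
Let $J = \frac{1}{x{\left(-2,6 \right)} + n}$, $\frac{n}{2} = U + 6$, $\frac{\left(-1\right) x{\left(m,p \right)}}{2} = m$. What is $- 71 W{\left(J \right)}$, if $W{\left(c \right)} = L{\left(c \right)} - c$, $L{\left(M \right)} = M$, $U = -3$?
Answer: $0$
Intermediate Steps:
$x{\left(m,p \right)} = - 2 m$
$n = 6$ ($n = 2 \left(-3 + 6\right) = 2 \cdot 3 = 6$)
$J = \frac{1}{10}$ ($J = \frac{1}{\left(-2\right) \left(-2\right) + 6} = \frac{1}{4 + 6} = \frac{1}{10} \approx 0.1$)
$W{\left(c \right)} = 0$ ($W{\left(c \right)} = c - c = 0$)
$- 71 W{\left(J \right)} = \left(-71\right) 0 = 0$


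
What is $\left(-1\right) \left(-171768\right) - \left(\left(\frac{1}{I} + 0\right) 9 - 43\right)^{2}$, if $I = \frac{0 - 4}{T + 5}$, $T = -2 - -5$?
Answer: $168047$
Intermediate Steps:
$T = 3$ ($T = -2 + 5 = 3$)
$I = - \frac{1}{2}$ ($I = \frac{0 - 4}{3 + 5} = - \frac{4}{8} = \left(-4\right) \frac{1}{8} = - \frac{1}{2} \approx -0.5$)
$\left(-1\right) \left(-171768\right) - \left(\left(\frac{1}{I} + 0\right) 9 - 43\right)^{2} = \left(-1\right) \left(-171768\right) - \left(\left(\frac{1}{- \frac{1}{2}} + 0\right) 9 - 43\right)^{2} = 171768 - \left(\left(-2 + 0\right) 9 - 43\right)^{2} = 171768 - \left(\left(-2\right) 9 - 43\right)^{2} = 171768 - \left(-18 - 43\right)^{2} = 171768 - \left(-61\right)^{2} = 171768 - 3721 = 168047$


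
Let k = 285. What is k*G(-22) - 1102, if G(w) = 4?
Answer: 38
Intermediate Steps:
k*G(-22) - 1102 = 285*4 - 1102 = 1140 - 1102 = 38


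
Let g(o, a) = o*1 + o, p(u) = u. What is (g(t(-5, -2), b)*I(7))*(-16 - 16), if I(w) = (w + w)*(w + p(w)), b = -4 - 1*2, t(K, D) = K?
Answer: 62720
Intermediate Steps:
b = -6 (b = -4 - 2 = -6)
I(w) = 4*w**2 (I(w) = (w + w)*(w + w) = (2*w)*(2*w) = 4*w**2)
g(o, a) = 2*o (g(o, a) = o + o = 2*o)
(g(t(-5, -2), b)*I(7))*(-16 - 16) = ((2*(-5))*(4*7**2))*(-16 - 16) = -40*49*(-32) = -10*196*(-32) = -1960*(-32) = 62720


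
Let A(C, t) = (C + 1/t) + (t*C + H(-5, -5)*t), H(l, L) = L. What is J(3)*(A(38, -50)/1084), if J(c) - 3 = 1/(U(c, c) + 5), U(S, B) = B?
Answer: -80601/17344 ≈ -4.6472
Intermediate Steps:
J(c) = 3 + 1/(5 + c) (J(c) = 3 + 1/(c + 5) = 3 + 1/(5 + c))
A(C, t) = C + 1/t - 5*t + C*t (A(C, t) = (C + 1/t) + (t*C - 5*t) = (C + 1/t) + (C*t - 5*t) = (C + 1/t) + (-5*t + C*t) = C + 1/t - 5*t + C*t)
J(3)*(A(38, -50)/1084) = ((16 + 3*3)/(5 + 3))*((38 + 1/(-50) - 5*(-50) + 38*(-50))/1084) = ((16 + 9)/8)*((38 - 1/50 + 250 - 1900)*(1/1084)) = ((⅛)*25)*(-80601/50*1/1084) = (25/8)*(-80601/54200) = -80601/17344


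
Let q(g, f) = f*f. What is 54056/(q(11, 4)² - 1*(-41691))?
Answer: 54056/41947 ≈ 1.2887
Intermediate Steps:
q(g, f) = f²
54056/(q(11, 4)² - 1*(-41691)) = 54056/((4²)² - 1*(-41691)) = 54056/(16² + 41691) = 54056/(256 + 41691) = 54056/41947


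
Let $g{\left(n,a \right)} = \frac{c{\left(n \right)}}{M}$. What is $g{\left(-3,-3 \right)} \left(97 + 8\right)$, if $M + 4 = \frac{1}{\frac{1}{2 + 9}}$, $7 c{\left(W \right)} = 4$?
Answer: $\frac{60}{7} \approx 8.5714$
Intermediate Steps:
$c{\left(W \right)} = \frac{4}{7}$ ($c{\left(W \right)} = \frac{1}{7} \cdot 4 = \frac{4}{7}$)
$M = 7$ ($M = -4 + \frac{1}{\frac{1}{2 + 9}} = -4 + \frac{1}{\frac{1}{11}} = -4 + 11 = 7$)
$g{\left(n,a \right)} = \frac{4}{49}$ ($g{\left(n,a \right)} = \frac{4}{7 \cdot 7} = \frac{4}{7} \cdot \frac{1}{7} = \frac{4}{49}$)
$g{\left(-3,-3 \right)} \left(97 + 8\right) = \frac{4 \left(97 + 8\right)}{49} = \frac{4}{49} \cdot 105 = \frac{60}{7}$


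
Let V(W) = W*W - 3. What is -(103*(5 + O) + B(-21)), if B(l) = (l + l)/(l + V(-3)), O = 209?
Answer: -110224/5 ≈ -22045.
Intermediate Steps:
V(W) = -3 + W² (V(W) = W² - 3 = -3 + W²)
B(l) = 2*l/(6 + l) (B(l) = (l + l)/(l + (-3 + (-3)²)) = (2*l)/(l + (-3 + 9)) = (2*l)/(l + 6) = (2*l)/(6 + l) = 2*l/(6 + l))
-(103*(5 + O) + B(-21)) = -(103*(5 + 209) + 2*(-21)/(6 - 21)) = -(103*214 + 2*(-21)/(-15)) = -(22042 + 2*(-21)*(-1/15)) = -(22042 + 14/5) = -1*110224/5 = -110224/5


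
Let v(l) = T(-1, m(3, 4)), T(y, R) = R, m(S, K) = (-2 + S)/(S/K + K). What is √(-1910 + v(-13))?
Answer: I*√689434/19 ≈ 43.701*I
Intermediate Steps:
m(S, K) = (-2 + S)/(K + S/K)
v(l) = 4/19 (v(l) = 4*(-2 + 3)/(3 + 4²) = 4*1/(3 + 16) = 4*1/19 = 4*(1/19)*1 = 4/19)
√(-1910 + v(-13)) = √(-1910 + 4/19) = √(-36286/19) = I*√689434/19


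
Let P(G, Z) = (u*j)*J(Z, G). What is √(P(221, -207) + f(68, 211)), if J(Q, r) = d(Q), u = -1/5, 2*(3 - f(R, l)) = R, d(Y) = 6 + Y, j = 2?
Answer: √1235/5 ≈ 7.0285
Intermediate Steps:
f(R, l) = 3 - R/2
u = -⅕ (u = -1*⅕ = -⅕ ≈ -0.20000)
J(Q, r) = 6 + Q
P(G, Z) = -12/5 - 2*Z/5 (P(G, Z) = (-⅕*2)*(6 + Z) = -2*(6 + Z)/5 = -12/5 - 2*Z/5)
√(P(221, -207) + f(68, 211)) = √((-12/5 - ⅖*(-207)) + (3 - ½*68)) = √((-12/5 + 414/5) + (3 - 34)) = √(402/5 - 31) = √(247/5) = √1235/5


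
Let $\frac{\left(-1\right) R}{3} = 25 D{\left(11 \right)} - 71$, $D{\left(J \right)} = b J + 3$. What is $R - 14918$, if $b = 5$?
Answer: $-19055$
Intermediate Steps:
$D{\left(J \right)} = 3 + 5 J$ ($D{\left(J \right)} = 5 J + 3 = 3 + 5 J$)
$R = -4137$ ($R = - 3 \left(25 \left(3 + 5 \cdot 11\right) - 71\right) = - 3 \left(25 \left(3 + 55\right) - 71\right) = - 3 \left(25 \cdot 58 - 71\right) = - 3 \left(1450 - 71\right) = \left(-3\right) 1379 = -4137$)
$R - 14918 = -4137 - 14918 = -19055$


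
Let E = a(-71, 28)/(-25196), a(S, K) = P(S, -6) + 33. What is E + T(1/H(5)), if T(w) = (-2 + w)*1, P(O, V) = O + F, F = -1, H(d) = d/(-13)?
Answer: -579313/125980 ≈ -4.5984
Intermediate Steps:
H(d) = -d/13 (H(d) = d*(-1/13) = -d/13)
P(O, V) = -1 + O (P(O, V) = O - 1 = -1 + O)
a(S, K) = 32 + S (a(S, K) = (-1 + S) + 33 = 32 + S)
T(w) = -2 + w
E = 39/25196 (E = (32 - 71)/(-25196) = -39*(-1/25196) = 39/25196 ≈ 0.0015479)
E + T(1/H(5)) = 39/25196 + (-2 + 1/(-1/13*5)) = 39/25196 + (-2 + 1/(-5/13)) = 39/25196 + (-2 - 13/5) = 39/25196 - 23/5 = -579313/125980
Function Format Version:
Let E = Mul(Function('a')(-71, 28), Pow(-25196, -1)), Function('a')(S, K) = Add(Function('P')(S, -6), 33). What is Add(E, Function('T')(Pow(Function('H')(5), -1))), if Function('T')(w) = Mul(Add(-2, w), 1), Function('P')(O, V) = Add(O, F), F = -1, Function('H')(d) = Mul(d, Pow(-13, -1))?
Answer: Rational(-579313, 125980) ≈ -4.5984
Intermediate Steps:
Function('H')(d) = Mul(Rational(-1, 13), d) (Function('H')(d) = Mul(d, Rational(-1, 13)) = Mul(Rational(-1, 13), d))
Function('P')(O, V) = Add(-1, O) (Function('P')(O, V) = Add(O, -1) = Add(-1, O))
Function('a')(S, K) = Add(32, S) (Function('a')(S, K) = Add(Add(-1, S), 33) = Add(32, S))
Function('T')(w) = Add(-2, w)
E = Rational(39, 25196) (E = Mul(Add(32, -71), Pow(-25196, -1)) = Mul(-39, Rational(-1, 25196)) = Rational(39, 25196) ≈ 0.0015479)
Add(E, Function('T')(Pow(Function('H')(5), -1))) = Add(Rational(39, 25196), Add(-2, Pow(Mul(Rational(-1, 13), 5), -1))) = Add(Rational(39, 25196), Add(-2, Pow(Rational(-5, 13), -1))) = Add(Rational(39, 25196), Add(-2, Rational(-13, 5))) = Add(Rational(39, 25196), Rational(-23, 5)) = Rational(-579313, 125980)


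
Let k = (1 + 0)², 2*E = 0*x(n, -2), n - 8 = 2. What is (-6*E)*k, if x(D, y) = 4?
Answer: 0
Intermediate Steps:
n = 10 (n = 8 + 2 = 10)
E = 0 (E = (0*4)/2 = (½)*0 = 0)
k = 1 (k = 1² = 1)
(-6*E)*k = -6*0*1 = 0*1 = 0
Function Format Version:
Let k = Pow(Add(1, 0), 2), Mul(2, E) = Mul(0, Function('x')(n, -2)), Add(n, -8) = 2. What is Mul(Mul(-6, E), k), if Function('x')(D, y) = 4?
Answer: 0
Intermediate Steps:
n = 10 (n = Add(8, 2) = 10)
E = 0 (E = Mul(Rational(1, 2), Mul(0, 4)) = Mul(Rational(1, 2), 0) = 0)
k = 1 (k = Pow(1, 2) = 1)
Mul(Mul(-6, E), k) = Mul(Mul(-6, 0), 1) = Mul(0, 1) = 0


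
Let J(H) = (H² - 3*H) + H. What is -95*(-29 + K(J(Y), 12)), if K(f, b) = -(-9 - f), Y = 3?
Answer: 1615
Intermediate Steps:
J(H) = H² - 2*H
K(f, b) = 9 + f
-95*(-29 + K(J(Y), 12)) = -95*(-29 + (9 + 3*(-2 + 3))) = -95*(-29 + (9 + 3*1)) = -95*(-29 + (9 + 3)) = -95*(-29 + 12) = -95*(-17) = 1615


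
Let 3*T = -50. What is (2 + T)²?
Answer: 1936/9 ≈ 215.11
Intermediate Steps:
T = -50/3 (T = (⅓)*(-50) = -50/3 ≈ -16.667)
(2 + T)² = (2 - 50/3)² = (-44/3)² = 1936/9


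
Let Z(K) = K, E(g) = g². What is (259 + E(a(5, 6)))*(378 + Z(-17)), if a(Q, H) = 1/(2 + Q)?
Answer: 4581812/49 ≈ 93506.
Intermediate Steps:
(259 + E(a(5, 6)))*(378 + Z(-17)) = (259 + (1/(2 + 5))²)*(378 - 17) = (259 + (1/7)²)*361 = (259 + (⅐)²)*361 = (259 + 1/49)*361 = (12692/49)*361 = 4581812/49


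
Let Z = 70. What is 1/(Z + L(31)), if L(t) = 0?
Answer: 1/70 ≈ 0.014286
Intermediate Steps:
1/(Z + L(31)) = 1/(70 + 0) = 1/70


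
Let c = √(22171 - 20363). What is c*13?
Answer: 52*√113 ≈ 552.77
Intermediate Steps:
c = 4*√113 (c = √1808 = 4*√113 ≈ 42.521)
c*13 = (4*√113)*13 = 52*√113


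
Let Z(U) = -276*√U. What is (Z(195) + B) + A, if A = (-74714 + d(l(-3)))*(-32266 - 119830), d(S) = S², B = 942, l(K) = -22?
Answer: 11290087022 - 276*√195 ≈ 1.1290e+10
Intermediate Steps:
A = 11290086080 (A = (-74714 + (-22)²)*(-32266 - 119830) = (-74714 + 484)*(-152096) = -74230*(-152096) = 11290086080)
(Z(195) + B) + A = (-276*√195 + 942) + 11290086080 = (942 - 276*√195) + 11290086080 = 11290087022 - 276*√195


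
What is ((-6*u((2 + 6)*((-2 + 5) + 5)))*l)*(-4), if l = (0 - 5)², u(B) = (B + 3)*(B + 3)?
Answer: 2693400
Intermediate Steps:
u(B) = (3 + B)² (u(B) = (3 + B)*(3 + B) = (3 + B)²)
l = 25 (l = (-5)² = 25)
((-6*u((2 + 6)*((-2 + 5) + 5)))*l)*(-4) = (-6*(3 + (2 + 6)*((-2 + 5) + 5))²*25)*(-4) = (-6*(3 + 8*(3 + 5))²*25)*(-4) = (-6*(3 + 8*8)²*25)*(-4) = (-6*(3 + 64)²*25)*(-4) = (-6*67²*25)*(-4) = (-6*4489*25)*(-4) = -26934*25*(-4) = -673350*(-4) = 2693400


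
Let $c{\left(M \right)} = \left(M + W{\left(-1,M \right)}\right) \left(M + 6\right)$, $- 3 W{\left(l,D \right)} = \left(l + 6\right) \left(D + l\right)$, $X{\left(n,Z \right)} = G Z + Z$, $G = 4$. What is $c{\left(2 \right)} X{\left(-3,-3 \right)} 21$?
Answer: $-840$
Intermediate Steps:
$X{\left(n,Z \right)} = 5 Z$ ($X{\left(n,Z \right)} = 4 Z + Z = 5 Z$)
$W{\left(l,D \right)} = - \frac{\left(6 + l\right) \left(D + l\right)}{3}$ ($W{\left(l,D \right)} = - \frac{\left(l + 6\right) \left(D + l\right)}{3} = - \frac{\left(6 + l\right) \left(D + l\right)}{3}$)
$c{\left(M \right)} = \left(6 + M\right) \left(\frac{5}{3} - \frac{2 M}{3}\right)$ ($c{\left(M \right)} = \left(M - \left(-2 + \frac{1}{3} + 2 M + \frac{1}{3} M \left(-1\right)\right)\right) \left(M + 6\right) = \left(M + \left(- 2 M + 2 - \frac{1}{3} + \frac{M}{3}\right)\right) \left(6 + M\right) = \left(M - \left(- \frac{5}{3} + \frac{5 M}{3}\right)\right) \left(6 + M\right) = \left(\frac{5}{3} - \frac{2 M}{3}\right) \left(6 + M\right) = \left(6 + M\right) \left(\frac{5}{3} - \frac{2 M}{3}\right)$)
$c{\left(2 \right)} X{\left(-3,-3 \right)} 21 = \left(10 - \frac{14}{3} - \frac{2 \cdot 2^{2}}{3}\right) 5 \left(-3\right) 21 = \left(10 - \frac{14}{3} - \frac{8}{3}\right) \left(-15\right) 21 = \frac{8}{3} \left(-15\right) 21 = \left(-40\right) 21 = -840$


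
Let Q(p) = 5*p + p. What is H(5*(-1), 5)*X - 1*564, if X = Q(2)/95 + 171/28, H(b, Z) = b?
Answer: -316629/532 ≈ -595.17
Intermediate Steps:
Q(p) = 6*p
X = 16581/2660 (X = (6*2)/95 + 171/28 = 12*(1/95) + 171*(1/28) = 12/95 + 171/28 = 16581/2660 ≈ 6.2335)
H(5*(-1), 5)*X - 1*564 = (5*(-1))*(16581/2660) - 1*564 = -5*16581/2660 - 564 = -16581/532 - 564 = -316629/532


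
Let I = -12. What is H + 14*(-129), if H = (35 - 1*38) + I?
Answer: -1821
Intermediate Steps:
H = -15 (H = (35 - 1*38) - 12 = (35 - 38) - 12 = -3 - 12 = -15)
H + 14*(-129) = -15 + 14*(-129) = -15 - 1806 = -1821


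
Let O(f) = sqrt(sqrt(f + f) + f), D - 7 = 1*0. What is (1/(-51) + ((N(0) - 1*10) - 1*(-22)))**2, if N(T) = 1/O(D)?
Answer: (611/51 + 1/sqrt(7 + sqrt(14)))**2 ≈ 150.93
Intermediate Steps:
D = 7 (D = 7 + 1*0 = 7 + 0 = 7)
O(f) = sqrt(f + sqrt(2)*sqrt(f)) (O(f) = sqrt(sqrt(2*f) + f) = sqrt(sqrt(2)*sqrt(f) + f) = sqrt(f + sqrt(2)*sqrt(f)))
N(T) = 1/sqrt(7 + sqrt(14)) (N(T) = 1/(sqrt(7 + sqrt(2)*sqrt(7))) = 1/(sqrt(7 + sqrt(14))) = 1/sqrt(7 + sqrt(14)))
(1/(-51) + ((N(0) - 1*10) - 1*(-22)))**2 = (1/(-51) + ((1/sqrt(7 + sqrt(14)) - 1*10) - 1*(-22)))**2 = (-1/51 + ((1/sqrt(7 + sqrt(14)) - 10) + 22))**2 = (-1/51 + ((-10 + 1/sqrt(7 + sqrt(14))) + 22))**2 = (-1/51 + (12 + 1/sqrt(7 + sqrt(14))))**2 = (611/51 + 1/sqrt(7 + sqrt(14)))**2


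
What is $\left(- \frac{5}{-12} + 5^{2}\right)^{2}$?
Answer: $\frac{93025}{144} \approx 646.01$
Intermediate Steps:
$\left(- \frac{5}{-12} + 5^{2}\right)^{2} = \left(\left(-5\right) \left(- \frac{1}{12}\right) + 25\right)^{2} = \left(\frac{5}{12} + 25\right)^{2} = \left(\frac{305}{12}\right)^{2} = \frac{93025}{144}$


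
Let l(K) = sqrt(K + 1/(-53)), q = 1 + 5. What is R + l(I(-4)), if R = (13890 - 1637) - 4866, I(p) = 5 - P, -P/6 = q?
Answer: 7387 + 2*sqrt(28779)/53 ≈ 7393.4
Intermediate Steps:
q = 6
P = -36 (P = -6*6 = -36)
I(p) = 41 (I(p) = 5 - 1*(-36) = 5 + 36 = 41)
l(K) = sqrt(-1/53 + K) (l(K) = sqrt(K - 1/53) = sqrt(-1/53 + K))
R = 7387 (R = 12253 - 4866 = 7387)
R + l(I(-4)) = 7387 + sqrt(-53 + 2809*41)/53 = 7387 + sqrt(-53 + 115169)/53 = 7387 + sqrt(115116)/53 = 7387 + (2*sqrt(28779))/53 = 7387 + 2*sqrt(28779)/53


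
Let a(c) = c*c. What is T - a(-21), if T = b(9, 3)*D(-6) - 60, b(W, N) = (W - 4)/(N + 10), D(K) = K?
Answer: -6543/13 ≈ -503.31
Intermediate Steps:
b(W, N) = (-4 + W)/(10 + N)
a(c) = c²
T = -810/13 (T = ((-4 + 9)/(10 + 3))*(-6) - 60 = (5/13)*(-6) - 60 = -30/13 - 60 = -810/13 ≈ -62.308)
T - a(-21) = -810/13 - 1*(-21)² = -810/13 - 1*441 = -810/13 - 441 = -6543/13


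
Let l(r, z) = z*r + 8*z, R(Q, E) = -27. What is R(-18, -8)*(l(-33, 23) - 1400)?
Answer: 53325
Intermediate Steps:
l(r, z) = 8*z + r*z (l(r, z) = r*z + 8*z = 8*z + r*z)
R(-18, -8)*(l(-33, 23) - 1400) = -27*(23*(8 - 33) - 1400) = -27*(23*(-25) - 1400) = -27*(-575 - 1400) = -27*(-1975) = 53325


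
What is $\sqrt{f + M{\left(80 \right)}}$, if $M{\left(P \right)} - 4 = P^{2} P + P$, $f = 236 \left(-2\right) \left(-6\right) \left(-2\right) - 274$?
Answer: $\sqrt{506146} \approx 711.44$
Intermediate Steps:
$f = -5938$ ($f = 236 \cdot 12 \left(-2\right) - 274 = 236 \left(-24\right) - 274 = -5664 - 274 = -5938$)
$M{\left(P \right)} = 4 + P + P^{3}$ ($M{\left(P \right)} = 4 + \left(P^{2} P + P\right) = 4 + \left(P^{3} + P\right) = 4 + \left(P + P^{3}\right) = 4 + P + P^{3}$)
$\sqrt{f + M{\left(80 \right)}} = \sqrt{-5938 + \left(4 + 80 + 80^{3}\right)} = \sqrt{-5938 + \left(4 + 80 + 512000\right)} = \sqrt{-5938 + 512084} = \sqrt{506146}$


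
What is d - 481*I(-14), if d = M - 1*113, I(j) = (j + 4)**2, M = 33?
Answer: -48180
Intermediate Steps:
I(j) = (4 + j)**2
d = -80 (d = 33 - 1*113 = 33 - 113 = -80)
d - 481*I(-14) = -80 - 481*(4 - 14)**2 = -80 - 481*(-10)**2 = -80 - 481*100 = -80 - 48100 = -48180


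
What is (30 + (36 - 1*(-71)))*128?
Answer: 17536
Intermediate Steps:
(30 + (36 - 1*(-71)))*128 = (30 + (36 + 71))*128 = (30 + 107)*128 = 137*128 = 17536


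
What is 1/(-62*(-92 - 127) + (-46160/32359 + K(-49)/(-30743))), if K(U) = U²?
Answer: 994812737/13506070552147 ≈ 7.3657e-5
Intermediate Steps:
1/(-62*(-92 - 127) + (-46160/32359 + K(-49)/(-30743))) = 1/(-62*(-92 - 127) + (-46160/32359 + (-49)²/(-30743))) = 1/(-62*(-219) + (-46160*1/32359 + 2401*(-1/30743))) = 1/(13578 + (-46160/32359 - 2401/30743)) = 1/(13578 - 1496790839/994812737) = 1/(13506070552147/994812737) = 994812737/13506070552147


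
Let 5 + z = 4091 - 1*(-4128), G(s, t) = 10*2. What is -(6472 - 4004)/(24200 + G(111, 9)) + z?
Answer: 49735153/6055 ≈ 8213.9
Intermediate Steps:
G(s, t) = 20
z = 8214 (z = -5 + (4091 - 1*(-4128)) = -5 + (4091 + 4128) = -5 + 8219 = 8214)
-(6472 - 4004)/(24200 + G(111, 9)) + z = -(6472 - 4004)/(24200 + 20) + 8214 = -2468/24220 + 8214 = -1*617/6055 + 8214 = -617/6055 + 8214 = 49735153/6055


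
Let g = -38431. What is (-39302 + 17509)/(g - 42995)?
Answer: 21793/81426 ≈ 0.26764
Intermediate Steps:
(-39302 + 17509)/(g - 42995) = (-39302 + 17509)/(-38431 - 42995) = -21793/(-81426) = -21793*(-1/81426) = 21793/81426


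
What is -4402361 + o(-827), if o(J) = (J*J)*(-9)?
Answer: -10557722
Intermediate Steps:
o(J) = -9*J² (o(J) = J²*(-9) = -9*J²)
-4402361 + o(-827) = -4402361 - 9*(-827)² = -4402361 - 9*683929 = -4402361 - 6155361 = -10557722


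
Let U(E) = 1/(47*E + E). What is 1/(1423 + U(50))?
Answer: 2400/3415201 ≈ 0.00070274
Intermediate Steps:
U(E) = 1/(48*E)
1/(1423 + U(50)) = 1/(1423 + (1/48)/50) = 1/(1423 + (1/48)*(1/50)) = 1/(1423 + 1/2400) = 1/(3415201/2400) = 2400/3415201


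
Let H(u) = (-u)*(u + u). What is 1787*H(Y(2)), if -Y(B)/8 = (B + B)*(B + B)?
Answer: -58556416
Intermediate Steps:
Y(B) = -32*B² (Y(B) = -8*(B + B)*(B + B) = -8*2*B*2*B = -32*B²)
H(u) = -2*u² (H(u) = (-u)*(2*u) = -2*u²)
1787*H(Y(2)) = 1787*(-2*(-32*2²)²) = 1787*(-2*(-32*4)²) = 1787*(-2*(-128)²) = 1787*(-2*16384) = 1787*(-32768) = -58556416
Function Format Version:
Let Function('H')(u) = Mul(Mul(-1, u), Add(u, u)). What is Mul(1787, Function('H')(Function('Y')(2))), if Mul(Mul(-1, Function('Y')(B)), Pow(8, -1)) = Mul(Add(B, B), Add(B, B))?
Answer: -58556416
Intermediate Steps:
Function('Y')(B) = Mul(-32, Pow(B, 2)) (Function('Y')(B) = Mul(-8, Mul(Add(B, B), Add(B, B))) = Mul(-8, Mul(Mul(2, B), Mul(2, B))) = Mul(-8, Mul(4, Pow(B, 2))) = Mul(-32, Pow(B, 2)))
Function('H')(u) = Mul(-2, Pow(u, 2)) (Function('H')(u) = Mul(Mul(-1, u), Mul(2, u)) = Mul(-2, Pow(u, 2)))
Mul(1787, Function('H')(Function('Y')(2))) = Mul(1787, Mul(-2, Pow(Mul(-32, Pow(2, 2)), 2))) = Mul(1787, Mul(-2, Pow(Mul(-32, 4), 2))) = Mul(1787, Mul(-2, Pow(-128, 2))) = Mul(1787, Mul(-2, 16384)) = Mul(1787, -32768) = -58556416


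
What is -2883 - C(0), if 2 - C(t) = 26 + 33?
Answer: -2826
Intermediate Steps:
C(t) = -57 (C(t) = 2 - (26 + 33) = 2 - 1*59 = 2 - 59 = -57)
-2883 - C(0) = -2883 - 1*(-57) = -2883 + 57 = -2826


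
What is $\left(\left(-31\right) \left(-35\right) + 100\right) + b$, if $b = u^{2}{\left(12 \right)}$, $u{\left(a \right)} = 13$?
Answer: $1354$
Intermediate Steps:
$b = 169$ ($b = 13^{2} = 169$)
$\left(\left(-31\right) \left(-35\right) + 100\right) + b = \left(\left(-31\right) \left(-35\right) + 100\right) + 169 = \left(1085 + 100\right) + 169 = 1185 + 169 = 1354$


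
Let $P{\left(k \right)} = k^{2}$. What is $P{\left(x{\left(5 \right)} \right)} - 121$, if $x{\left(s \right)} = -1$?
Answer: $-120$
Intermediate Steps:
$P{\left(x{\left(5 \right)} \right)} - 121 = \left(-1\right)^{2} - 121 = 1 - 121 = -120$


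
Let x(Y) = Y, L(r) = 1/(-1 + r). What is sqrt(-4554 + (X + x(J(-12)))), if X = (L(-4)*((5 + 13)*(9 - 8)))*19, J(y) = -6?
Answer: I*sqrt(115710)/5 ≈ 68.032*I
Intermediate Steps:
X = -342/5 (X = (((5 + 13)*(9 - 8))/(-1 - 4))*19 = ((18*1)/(-5))*19 = -1/5*18*19 = -18/5*19 = -342/5 ≈ -68.400)
sqrt(-4554 + (X + x(J(-12)))) = sqrt(-4554 + (-342/5 - 6)) = sqrt(-4554 - 372/5) = sqrt(-23142/5) = I*sqrt(115710)/5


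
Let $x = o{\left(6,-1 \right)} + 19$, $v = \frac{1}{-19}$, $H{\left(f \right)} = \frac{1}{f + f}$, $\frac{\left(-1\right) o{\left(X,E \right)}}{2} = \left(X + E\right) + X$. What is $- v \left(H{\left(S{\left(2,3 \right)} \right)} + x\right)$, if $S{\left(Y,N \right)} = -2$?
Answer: $- \frac{13}{76} \approx -0.17105$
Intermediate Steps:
$o{\left(X,E \right)} = - 4 X - 2 E$ ($o{\left(X,E \right)} = - 2 \left(\left(X + E\right) + X\right) = - 2 \left(\left(E + X\right) + X\right) = - 2 \left(E + 2 X\right) = - 4 X - 2 E$)
$H{\left(f \right)} = \frac{1}{2 f}$
$v = - \frac{1}{19} \approx -0.052632$
$x = -3$ ($x = \left(\left(-4\right) 6 - -2\right) + 19 = \left(-24 + 2\right) + 19 = -22 + 19 = -3$)
$- v \left(H{\left(S{\left(2,3 \right)} \right)} + x\right) = - \frac{\left(-1\right) \left(\frac{1}{2 \left(-2\right)} - 3\right)}{19} = - \frac{\left(-1\right) \left(\frac{1}{2} \left(- \frac{1}{2}\right) - 3\right)}{19} = - \frac{\left(-1\right) \left(- \frac{1}{4} - 3\right)}{19} = - \frac{\left(-1\right) \left(-13\right)}{19 \cdot 4} = \left(-1\right) \frac{13}{76} = - \frac{13}{76}$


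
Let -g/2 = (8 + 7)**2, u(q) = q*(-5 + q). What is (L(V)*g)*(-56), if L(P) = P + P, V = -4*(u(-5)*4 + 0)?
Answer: -40320000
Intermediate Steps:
g = -450 (g = -2*(8 + 7)**2 = -2*15**2 = -2*225 = -450)
V = -800 (V = -4*(-5*(-5 - 5)*4 + 0) = -4*(-5*(-10)*4 + 0) = -4*(50*4 + 0) = -4*(200 + 0) = -4*200 = -800)
L(P) = 2*P
(L(V)*g)*(-56) = ((2*(-800))*(-450))*(-56) = -1600*(-450)*(-56) = 720000*(-56) = -40320000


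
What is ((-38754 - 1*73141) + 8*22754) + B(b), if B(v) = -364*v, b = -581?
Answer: 281621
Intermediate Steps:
((-38754 - 1*73141) + 8*22754) + B(b) = ((-38754 - 1*73141) + 8*22754) - 364*(-581) = ((-38754 - 73141) + 182032) + 211484 = (-111895 + 182032) + 211484 = 70137 + 211484 = 281621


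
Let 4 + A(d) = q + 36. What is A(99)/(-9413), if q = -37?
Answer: 5/9413 ≈ 0.00053118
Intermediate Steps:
A(d) = -5 (A(d) = -4 + (-37 + 36) = -4 - 1 = -5)
A(99)/(-9413) = -5/(-9413) = -5*(-1/9413) = 5/9413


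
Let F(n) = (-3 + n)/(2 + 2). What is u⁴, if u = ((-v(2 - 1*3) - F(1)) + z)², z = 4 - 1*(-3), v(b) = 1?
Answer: 815730721/256 ≈ 3.1864e+6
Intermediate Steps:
z = 7 (z = 4 + 3 = 7)
F(n) = -¾ + n/4 (F(n) = (-3 + n)/4 = (-3 + n)*(¼) = -¾ + n/4)
u = 169/4 (u = ((-1*1 - (-¾ + (¼)*1)) + 7)² = ((-1 - (-¾ + ¼)) + 7)² = ((-1 - 1*(-½)) + 7)² = ((-1 + ½) + 7)² = (-½ + 7)² = (13/2)² = 169/4 ≈ 42.250)
u⁴ = (169/4)⁴ = 815730721/256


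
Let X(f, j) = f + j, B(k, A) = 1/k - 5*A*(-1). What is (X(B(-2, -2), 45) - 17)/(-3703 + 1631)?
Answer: -5/592 ≈ -0.0084459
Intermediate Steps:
B(k, A) = 1/k + 5*A
(X(B(-2, -2), 45) - 17)/(-3703 + 1631) = (((1/(-2) + 5*(-2)) + 45) - 17)/(-3703 + 1631) = (((-½ - 10) + 45) - 17)/(-2072) = ((-21/2 + 45) - 17)*(-1/2072) = (69/2 - 17)*(-1/2072) = (35/2)*(-1/2072) = -5/592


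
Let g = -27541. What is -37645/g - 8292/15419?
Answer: 352078283/424654679 ≈ 0.82909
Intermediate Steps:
-37645/g - 8292/15419 = -37645/(-27541) - 8292/15419 = -37645*(-1/27541) - 8292*1/15419 = 37645/27541 - 8292/15419 = 352078283/424654679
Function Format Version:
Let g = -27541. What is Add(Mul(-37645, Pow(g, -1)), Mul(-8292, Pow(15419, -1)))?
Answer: Rational(352078283, 424654679) ≈ 0.82909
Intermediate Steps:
Add(Mul(-37645, Pow(g, -1)), Mul(-8292, Pow(15419, -1))) = Add(Mul(-37645, Pow(-27541, -1)), Mul(-8292, Pow(15419, -1))) = Add(Mul(-37645, Rational(-1, 27541)), Mul(-8292, Rational(1, 15419))) = Add(Rational(37645, 27541), Rational(-8292, 15419)) = Rational(352078283, 424654679)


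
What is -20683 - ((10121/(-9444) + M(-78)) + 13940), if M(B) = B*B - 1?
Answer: -384417343/9444 ≈ -40705.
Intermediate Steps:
M(B) = -1 + B² (M(B) = B² - 1 = -1 + B²)
-20683 - ((10121/(-9444) + M(-78)) + 13940) = -20683 - ((10121/(-9444) + (-1 + (-78)²)) + 13940) = -20683 - ((10121*(-1/9444) + (-1 + 6084)) + 13940) = -20683 - ((-10121/9444 + 6083) + 13940) = -20683 - (57437731/9444 + 13940) = -20683 - 1*189087091/9444 = -20683 - 189087091/9444 = -384417343/9444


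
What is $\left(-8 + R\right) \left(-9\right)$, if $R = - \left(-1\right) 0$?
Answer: $72$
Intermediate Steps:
$R = 0$ ($R = \left(-1\right) 0 = 0$)
$\left(-8 + R\right) \left(-9\right) = \left(-8 + 0\right) \left(-9\right) = \left(-8\right) \left(-9\right) = 72$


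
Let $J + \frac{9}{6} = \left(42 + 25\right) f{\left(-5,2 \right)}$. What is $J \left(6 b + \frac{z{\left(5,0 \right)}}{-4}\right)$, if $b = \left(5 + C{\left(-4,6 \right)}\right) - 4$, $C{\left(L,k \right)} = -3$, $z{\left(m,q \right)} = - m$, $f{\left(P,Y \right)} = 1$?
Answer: $- \frac{5633}{8} \approx -704.13$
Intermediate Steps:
$J = \frac{131}{2}$ ($J = - \frac{3}{2} + \left(42 + 25\right) 1 = - \frac{3}{2} + 67 \cdot 1 = - \frac{3}{2} + 67 = \frac{131}{2} \approx 65.5$)
$b = -2$ ($b = \left(5 - 3\right) - 4 = 2 - 4 = -2$)
$J \left(6 b + \frac{z{\left(5,0 \right)}}{-4}\right) = \frac{131 \left(6 \left(-2\right) + \frac{\left(-1\right) 5}{-4}\right)}{2} = \frac{131 \left(-12 - - \frac{5}{4}\right)}{2} = \frac{131 \left(-12 + \frac{5}{4}\right)}{2} = \frac{131}{2} \left(- \frac{43}{4}\right) = - \frac{5633}{8}$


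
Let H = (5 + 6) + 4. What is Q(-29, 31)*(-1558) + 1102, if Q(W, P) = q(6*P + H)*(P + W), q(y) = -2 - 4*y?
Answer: 2512598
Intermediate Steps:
H = 15 (H = 11 + 4 = 15)
Q(W, P) = (-62 - 24*P)*(P + W) (Q(W, P) = (-2 - 4*(6*P + 15))*(P + W) = (-2 - 4*(15 + 6*P))*(P + W) = (-2 + (-60 - 24*P))*(P + W) = (-62 - 24*P)*(P + W))
Q(-29, 31)*(-1558) + 1102 = -2*(31 + 12*31)*(31 - 29)*(-1558) + 1102 = -2*(31 + 372)*2*(-1558) + 1102 = -2*403*2*(-1558) + 1102 = -1612*(-1558) + 1102 = 2511496 + 1102 = 2512598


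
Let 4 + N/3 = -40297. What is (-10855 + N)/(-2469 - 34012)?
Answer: 131758/36481 ≈ 3.6117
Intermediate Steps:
N = -120903 (N = -12 + 3*(-40297) = -12 - 120891 = -120903)
(-10855 + N)/(-2469 - 34012) = (-10855 - 120903)/(-2469 - 34012) = -131758/(-36481) = -131758*(-1/36481) = 131758/36481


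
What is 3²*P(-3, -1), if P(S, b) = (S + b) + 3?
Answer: -9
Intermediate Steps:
P(S, b) = 3 + S + b
3²*P(-3, -1) = 3²*(3 - 3 - 1) = 9*(-1) = -9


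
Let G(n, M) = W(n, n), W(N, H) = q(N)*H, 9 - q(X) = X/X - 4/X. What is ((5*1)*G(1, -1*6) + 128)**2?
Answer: 35344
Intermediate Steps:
q(X) = 8 + 4/X (q(X) = 9 - (X/X - 4/X) = 9 - (1 - 4/X) = 9 + (-1 + 4/X) = 8 + 4/X)
W(N, H) = H*(8 + 4/N) (W(N, H) = (8 + 4/N)*H = H*(8 + 4/N))
G(n, M) = 4 + 8*n (G(n, M) = 8*n + 4*n/n = 8*n + 4 = 4 + 8*n)
((5*1)*G(1, -1*6) + 128)**2 = ((5*1)*(4 + 8*1) + 128)**2 = (5*(4 + 8) + 128)**2 = (5*12 + 128)**2 = (60 + 128)**2 = 188**2 = 35344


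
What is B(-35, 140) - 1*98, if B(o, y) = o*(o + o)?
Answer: 2352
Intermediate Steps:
B(o, y) = 2*o² (B(o, y) = o*(2*o) = 2*o²)
B(-35, 140) - 1*98 = 2*(-35)² - 1*98 = 2*1225 - 98 = 2450 - 98 = 2352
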